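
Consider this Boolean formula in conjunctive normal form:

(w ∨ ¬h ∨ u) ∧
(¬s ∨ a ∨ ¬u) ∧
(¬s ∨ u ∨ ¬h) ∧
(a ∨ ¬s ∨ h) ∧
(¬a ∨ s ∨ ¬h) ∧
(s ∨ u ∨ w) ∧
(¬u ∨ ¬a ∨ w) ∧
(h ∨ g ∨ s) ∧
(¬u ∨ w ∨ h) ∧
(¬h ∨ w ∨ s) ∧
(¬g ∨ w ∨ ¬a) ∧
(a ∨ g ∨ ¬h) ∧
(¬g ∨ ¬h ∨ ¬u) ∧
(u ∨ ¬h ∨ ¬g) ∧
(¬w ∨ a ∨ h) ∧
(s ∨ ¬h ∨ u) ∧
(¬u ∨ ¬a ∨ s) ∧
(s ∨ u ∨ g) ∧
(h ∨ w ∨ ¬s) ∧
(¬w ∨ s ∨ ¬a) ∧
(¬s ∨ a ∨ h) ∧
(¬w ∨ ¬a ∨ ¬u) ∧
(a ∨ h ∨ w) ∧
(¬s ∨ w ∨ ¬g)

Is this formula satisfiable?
Yes

Yes, the formula is satisfiable.

One satisfying assignment is: a=True, u=False, h=False, s=True, g=True, w=True

Verification: With this assignment, all 24 clauses evaluate to true.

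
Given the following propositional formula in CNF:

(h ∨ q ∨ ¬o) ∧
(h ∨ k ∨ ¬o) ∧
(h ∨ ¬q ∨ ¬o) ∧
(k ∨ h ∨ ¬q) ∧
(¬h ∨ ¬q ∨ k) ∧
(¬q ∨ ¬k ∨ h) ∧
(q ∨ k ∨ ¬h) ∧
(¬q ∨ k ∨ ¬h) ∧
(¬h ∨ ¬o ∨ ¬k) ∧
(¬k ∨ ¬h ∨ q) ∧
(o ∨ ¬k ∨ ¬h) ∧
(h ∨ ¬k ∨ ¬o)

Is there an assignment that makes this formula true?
Yes

Yes, the formula is satisfiable.

One satisfying assignment is: k=False, q=False, h=False, o=False

Verification: With this assignment, all 12 clauses evaluate to true.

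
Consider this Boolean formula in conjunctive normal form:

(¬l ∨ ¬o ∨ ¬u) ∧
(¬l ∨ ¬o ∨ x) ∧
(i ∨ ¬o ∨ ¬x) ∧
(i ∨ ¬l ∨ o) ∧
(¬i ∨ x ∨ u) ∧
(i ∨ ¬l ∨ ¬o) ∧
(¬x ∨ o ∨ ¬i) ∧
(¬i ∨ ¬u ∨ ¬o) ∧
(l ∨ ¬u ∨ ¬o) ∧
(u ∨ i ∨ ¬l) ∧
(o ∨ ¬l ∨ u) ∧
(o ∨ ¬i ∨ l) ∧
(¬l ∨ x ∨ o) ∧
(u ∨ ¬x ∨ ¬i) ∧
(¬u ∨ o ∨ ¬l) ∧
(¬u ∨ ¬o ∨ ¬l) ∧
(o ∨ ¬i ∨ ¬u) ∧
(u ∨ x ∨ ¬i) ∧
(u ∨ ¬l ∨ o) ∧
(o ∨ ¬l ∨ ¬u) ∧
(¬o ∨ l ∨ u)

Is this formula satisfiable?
Yes

Yes, the formula is satisfiable.

One satisfying assignment is: o=False, u=False, i=False, x=False, l=False

Verification: With this assignment, all 21 clauses evaluate to true.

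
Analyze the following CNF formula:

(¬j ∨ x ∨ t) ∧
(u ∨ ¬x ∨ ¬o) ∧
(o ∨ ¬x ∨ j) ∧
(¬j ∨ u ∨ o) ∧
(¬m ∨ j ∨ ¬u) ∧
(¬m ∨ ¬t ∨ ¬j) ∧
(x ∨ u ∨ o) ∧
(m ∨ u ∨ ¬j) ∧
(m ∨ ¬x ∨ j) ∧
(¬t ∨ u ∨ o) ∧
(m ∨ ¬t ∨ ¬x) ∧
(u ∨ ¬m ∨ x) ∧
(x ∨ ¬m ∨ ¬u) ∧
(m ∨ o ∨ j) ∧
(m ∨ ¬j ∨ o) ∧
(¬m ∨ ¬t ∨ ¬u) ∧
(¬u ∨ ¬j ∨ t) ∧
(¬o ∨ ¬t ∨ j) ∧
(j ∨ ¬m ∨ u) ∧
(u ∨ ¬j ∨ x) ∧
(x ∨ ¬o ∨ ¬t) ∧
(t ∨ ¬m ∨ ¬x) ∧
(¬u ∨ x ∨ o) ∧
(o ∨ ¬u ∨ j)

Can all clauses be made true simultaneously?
Yes

Yes, the formula is satisfiable.

One satisfying assignment is: x=False, t=False, m=False, o=True, u=True, j=False

Verification: With this assignment, all 24 clauses evaluate to true.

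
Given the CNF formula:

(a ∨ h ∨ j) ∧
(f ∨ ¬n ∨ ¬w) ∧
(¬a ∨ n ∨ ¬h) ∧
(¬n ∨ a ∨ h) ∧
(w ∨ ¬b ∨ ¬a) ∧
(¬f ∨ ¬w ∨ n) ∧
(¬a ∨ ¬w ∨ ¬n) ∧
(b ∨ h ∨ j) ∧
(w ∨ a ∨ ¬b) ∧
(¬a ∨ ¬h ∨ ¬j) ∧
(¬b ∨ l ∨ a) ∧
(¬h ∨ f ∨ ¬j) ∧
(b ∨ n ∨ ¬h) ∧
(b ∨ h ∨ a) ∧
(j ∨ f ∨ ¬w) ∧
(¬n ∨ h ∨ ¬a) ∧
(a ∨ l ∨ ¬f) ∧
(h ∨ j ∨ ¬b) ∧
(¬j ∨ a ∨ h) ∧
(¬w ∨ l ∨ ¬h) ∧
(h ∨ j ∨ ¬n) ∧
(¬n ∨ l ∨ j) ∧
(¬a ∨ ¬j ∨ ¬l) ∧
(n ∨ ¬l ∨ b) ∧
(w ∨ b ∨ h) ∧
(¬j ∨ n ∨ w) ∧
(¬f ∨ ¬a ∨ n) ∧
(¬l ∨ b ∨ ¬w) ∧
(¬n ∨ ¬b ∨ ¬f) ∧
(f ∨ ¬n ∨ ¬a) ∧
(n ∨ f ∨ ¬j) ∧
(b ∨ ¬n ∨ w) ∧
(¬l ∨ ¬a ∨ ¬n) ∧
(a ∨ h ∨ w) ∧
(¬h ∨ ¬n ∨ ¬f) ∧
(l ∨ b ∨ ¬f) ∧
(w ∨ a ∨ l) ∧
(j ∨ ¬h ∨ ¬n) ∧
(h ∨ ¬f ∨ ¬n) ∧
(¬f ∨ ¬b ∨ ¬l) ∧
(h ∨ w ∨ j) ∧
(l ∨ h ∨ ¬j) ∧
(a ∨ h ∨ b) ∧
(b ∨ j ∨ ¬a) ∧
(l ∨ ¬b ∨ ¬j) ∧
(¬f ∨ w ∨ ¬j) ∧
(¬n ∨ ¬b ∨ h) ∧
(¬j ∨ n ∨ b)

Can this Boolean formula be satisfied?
No

No, the formula is not satisfiable.

No assignment of truth values to the variables can make all 48 clauses true simultaneously.

The formula is UNSAT (unsatisfiable).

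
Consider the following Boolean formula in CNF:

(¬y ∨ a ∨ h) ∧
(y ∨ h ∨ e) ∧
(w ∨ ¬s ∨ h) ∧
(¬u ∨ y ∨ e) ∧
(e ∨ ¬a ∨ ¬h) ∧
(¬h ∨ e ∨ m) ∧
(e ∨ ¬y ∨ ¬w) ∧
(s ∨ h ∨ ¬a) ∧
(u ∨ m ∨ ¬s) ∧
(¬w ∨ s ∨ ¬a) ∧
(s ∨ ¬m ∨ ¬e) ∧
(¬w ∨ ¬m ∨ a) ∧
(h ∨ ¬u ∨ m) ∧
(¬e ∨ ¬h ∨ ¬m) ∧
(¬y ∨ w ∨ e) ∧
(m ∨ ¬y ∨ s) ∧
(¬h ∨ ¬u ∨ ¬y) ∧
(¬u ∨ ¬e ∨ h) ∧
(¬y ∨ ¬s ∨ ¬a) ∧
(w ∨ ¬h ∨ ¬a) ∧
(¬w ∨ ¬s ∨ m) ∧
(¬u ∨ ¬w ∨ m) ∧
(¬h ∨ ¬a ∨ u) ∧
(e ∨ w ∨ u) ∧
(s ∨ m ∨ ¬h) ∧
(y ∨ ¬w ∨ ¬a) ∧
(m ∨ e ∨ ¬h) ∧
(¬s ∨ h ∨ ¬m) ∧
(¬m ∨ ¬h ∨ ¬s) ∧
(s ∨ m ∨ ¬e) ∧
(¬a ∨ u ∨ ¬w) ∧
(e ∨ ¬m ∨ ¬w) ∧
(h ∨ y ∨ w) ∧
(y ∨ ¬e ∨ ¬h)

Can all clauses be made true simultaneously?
No

No, the formula is not satisfiable.

No assignment of truth values to the variables can make all 34 clauses true simultaneously.

The formula is UNSAT (unsatisfiable).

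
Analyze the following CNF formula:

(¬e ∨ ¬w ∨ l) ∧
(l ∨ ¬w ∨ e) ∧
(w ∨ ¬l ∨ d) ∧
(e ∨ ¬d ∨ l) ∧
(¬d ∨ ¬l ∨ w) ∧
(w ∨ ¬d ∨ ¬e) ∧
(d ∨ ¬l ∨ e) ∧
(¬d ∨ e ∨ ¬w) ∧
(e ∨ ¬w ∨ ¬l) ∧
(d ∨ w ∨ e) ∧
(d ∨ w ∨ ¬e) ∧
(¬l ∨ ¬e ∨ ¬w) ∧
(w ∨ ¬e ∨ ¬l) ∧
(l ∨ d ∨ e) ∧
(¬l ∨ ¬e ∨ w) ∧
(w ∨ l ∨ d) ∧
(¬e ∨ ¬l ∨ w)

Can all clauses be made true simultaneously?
No

No, the formula is not satisfiable.

No assignment of truth values to the variables can make all 17 clauses true simultaneously.

The formula is UNSAT (unsatisfiable).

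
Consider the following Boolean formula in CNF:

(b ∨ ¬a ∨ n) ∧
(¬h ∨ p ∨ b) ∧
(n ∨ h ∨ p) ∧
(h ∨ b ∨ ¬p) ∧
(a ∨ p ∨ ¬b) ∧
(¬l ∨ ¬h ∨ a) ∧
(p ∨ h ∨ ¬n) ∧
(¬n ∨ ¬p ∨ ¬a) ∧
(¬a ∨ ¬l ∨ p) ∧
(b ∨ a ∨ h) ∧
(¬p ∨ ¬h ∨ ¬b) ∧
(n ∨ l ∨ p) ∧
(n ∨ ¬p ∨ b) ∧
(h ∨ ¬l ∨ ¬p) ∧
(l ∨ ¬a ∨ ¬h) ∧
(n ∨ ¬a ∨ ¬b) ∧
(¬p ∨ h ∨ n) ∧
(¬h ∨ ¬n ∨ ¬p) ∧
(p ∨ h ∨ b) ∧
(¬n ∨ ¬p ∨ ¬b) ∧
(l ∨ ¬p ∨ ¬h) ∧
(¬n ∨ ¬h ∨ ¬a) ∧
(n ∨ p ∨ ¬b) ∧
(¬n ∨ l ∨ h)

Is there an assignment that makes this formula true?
No

No, the formula is not satisfiable.

No assignment of truth values to the variables can make all 24 clauses true simultaneously.

The formula is UNSAT (unsatisfiable).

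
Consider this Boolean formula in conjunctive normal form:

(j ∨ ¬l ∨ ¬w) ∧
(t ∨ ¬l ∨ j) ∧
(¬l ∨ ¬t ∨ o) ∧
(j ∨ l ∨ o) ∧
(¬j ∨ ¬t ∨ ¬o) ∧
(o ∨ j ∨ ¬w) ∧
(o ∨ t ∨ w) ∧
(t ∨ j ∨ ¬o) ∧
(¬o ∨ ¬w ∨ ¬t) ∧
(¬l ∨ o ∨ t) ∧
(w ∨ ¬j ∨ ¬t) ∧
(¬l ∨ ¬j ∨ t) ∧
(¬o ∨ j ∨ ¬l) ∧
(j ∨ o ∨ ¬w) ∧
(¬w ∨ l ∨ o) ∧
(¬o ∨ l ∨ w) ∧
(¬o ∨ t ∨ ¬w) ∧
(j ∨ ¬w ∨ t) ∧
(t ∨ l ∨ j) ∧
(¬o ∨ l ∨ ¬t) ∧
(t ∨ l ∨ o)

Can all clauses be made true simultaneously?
No

No, the formula is not satisfiable.

No assignment of truth values to the variables can make all 21 clauses true simultaneously.

The formula is UNSAT (unsatisfiable).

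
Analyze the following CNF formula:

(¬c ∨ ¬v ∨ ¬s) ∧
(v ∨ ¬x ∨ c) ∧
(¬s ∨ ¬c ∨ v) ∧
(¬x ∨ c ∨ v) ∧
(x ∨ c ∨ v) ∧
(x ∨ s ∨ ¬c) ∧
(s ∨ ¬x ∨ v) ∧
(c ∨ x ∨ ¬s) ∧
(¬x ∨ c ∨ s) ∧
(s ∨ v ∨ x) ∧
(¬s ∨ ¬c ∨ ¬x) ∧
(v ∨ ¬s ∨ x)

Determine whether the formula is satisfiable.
Yes

Yes, the formula is satisfiable.

One satisfying assignment is: c=False, s=False, v=True, x=False

Verification: With this assignment, all 12 clauses evaluate to true.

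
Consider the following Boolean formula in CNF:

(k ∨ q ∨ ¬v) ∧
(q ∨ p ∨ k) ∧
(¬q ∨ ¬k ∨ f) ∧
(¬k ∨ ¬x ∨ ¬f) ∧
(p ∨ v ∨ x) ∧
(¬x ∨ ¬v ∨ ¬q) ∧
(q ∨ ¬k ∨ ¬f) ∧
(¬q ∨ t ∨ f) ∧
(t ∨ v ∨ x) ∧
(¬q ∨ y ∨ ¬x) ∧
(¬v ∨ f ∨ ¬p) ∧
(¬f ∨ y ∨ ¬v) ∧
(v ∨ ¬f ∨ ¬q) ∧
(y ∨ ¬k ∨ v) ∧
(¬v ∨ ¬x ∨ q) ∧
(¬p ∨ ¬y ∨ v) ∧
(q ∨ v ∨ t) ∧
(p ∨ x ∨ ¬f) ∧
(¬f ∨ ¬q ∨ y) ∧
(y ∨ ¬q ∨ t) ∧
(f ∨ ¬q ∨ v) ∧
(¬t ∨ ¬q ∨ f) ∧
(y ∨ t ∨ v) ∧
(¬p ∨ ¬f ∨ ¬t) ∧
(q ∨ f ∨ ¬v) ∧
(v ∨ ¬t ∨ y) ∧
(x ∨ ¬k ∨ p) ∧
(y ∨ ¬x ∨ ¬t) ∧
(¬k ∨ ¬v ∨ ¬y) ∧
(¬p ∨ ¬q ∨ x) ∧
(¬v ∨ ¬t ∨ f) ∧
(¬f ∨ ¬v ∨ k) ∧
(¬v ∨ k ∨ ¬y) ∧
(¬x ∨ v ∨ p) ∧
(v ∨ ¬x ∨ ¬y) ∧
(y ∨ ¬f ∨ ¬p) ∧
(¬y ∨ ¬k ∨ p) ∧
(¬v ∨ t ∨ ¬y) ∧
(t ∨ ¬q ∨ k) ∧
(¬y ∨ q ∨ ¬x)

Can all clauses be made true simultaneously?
No

No, the formula is not satisfiable.

No assignment of truth values to the variables can make all 40 clauses true simultaneously.

The formula is UNSAT (unsatisfiable).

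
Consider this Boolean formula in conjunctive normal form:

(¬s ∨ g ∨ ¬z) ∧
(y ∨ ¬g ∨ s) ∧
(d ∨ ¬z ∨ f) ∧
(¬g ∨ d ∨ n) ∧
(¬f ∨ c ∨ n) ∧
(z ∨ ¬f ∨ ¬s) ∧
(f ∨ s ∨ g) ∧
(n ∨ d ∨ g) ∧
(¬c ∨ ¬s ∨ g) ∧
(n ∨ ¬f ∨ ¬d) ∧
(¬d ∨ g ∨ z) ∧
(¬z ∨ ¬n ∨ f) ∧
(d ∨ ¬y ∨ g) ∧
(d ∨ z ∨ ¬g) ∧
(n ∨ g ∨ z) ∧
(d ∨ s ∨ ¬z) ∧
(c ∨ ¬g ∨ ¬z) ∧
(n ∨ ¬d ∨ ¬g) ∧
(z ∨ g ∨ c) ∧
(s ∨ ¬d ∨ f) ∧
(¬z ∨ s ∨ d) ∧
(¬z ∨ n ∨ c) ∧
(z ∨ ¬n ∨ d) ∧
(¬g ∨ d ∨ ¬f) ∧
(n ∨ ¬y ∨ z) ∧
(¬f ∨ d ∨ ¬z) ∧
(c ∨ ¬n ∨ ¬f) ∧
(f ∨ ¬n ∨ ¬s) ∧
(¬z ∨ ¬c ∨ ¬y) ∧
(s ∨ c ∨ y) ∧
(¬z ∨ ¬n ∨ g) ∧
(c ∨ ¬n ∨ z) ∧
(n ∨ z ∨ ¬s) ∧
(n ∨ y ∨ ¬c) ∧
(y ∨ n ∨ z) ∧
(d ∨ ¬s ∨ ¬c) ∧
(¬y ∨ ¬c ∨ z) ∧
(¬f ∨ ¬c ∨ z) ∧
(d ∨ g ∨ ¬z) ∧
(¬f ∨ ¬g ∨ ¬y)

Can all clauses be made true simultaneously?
Yes

Yes, the formula is satisfiable.

One satisfying assignment is: z=True, s=True, n=True, y=False, f=True, c=True, d=True, g=True

Verification: With this assignment, all 40 clauses evaluate to true.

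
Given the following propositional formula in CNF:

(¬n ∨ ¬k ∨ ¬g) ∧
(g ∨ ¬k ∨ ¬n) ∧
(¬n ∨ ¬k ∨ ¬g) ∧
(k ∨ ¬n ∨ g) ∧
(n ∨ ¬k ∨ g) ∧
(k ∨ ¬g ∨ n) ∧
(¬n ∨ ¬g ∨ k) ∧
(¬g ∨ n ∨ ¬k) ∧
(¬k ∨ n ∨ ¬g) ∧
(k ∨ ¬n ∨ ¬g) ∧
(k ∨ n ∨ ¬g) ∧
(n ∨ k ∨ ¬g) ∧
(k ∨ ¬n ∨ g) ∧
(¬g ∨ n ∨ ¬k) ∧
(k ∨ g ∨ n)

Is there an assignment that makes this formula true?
No

No, the formula is not satisfiable.

No assignment of truth values to the variables can make all 15 clauses true simultaneously.

The formula is UNSAT (unsatisfiable).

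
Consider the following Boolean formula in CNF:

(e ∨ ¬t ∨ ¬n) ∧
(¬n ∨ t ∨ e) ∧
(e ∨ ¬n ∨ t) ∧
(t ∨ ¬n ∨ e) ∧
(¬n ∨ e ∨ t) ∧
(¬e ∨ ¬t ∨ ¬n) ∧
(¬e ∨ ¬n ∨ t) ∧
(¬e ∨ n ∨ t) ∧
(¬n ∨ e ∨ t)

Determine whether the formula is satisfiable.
Yes

Yes, the formula is satisfiable.

One satisfying assignment is: t=False, n=False, e=False

Verification: With this assignment, all 9 clauses evaluate to true.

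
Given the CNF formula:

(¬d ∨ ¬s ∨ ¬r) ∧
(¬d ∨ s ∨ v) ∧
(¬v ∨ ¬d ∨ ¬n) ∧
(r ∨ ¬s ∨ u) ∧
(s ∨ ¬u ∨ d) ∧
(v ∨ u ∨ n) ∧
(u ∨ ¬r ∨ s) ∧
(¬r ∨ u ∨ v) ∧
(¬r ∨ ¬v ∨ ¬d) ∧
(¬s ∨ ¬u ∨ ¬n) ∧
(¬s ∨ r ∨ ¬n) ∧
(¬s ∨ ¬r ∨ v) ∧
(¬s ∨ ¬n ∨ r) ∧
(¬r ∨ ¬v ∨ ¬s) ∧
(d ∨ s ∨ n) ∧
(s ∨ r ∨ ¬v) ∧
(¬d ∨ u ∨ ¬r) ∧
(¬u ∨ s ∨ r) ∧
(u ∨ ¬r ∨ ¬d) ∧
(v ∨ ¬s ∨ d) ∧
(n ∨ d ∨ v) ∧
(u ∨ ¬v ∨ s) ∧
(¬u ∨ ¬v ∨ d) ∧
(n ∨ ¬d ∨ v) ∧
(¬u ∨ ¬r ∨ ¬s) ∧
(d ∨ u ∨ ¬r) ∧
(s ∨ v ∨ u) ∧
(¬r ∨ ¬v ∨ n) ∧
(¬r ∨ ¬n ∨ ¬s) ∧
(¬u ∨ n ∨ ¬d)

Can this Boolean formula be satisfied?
No

No, the formula is not satisfiable.

No assignment of truth values to the variables can make all 30 clauses true simultaneously.

The formula is UNSAT (unsatisfiable).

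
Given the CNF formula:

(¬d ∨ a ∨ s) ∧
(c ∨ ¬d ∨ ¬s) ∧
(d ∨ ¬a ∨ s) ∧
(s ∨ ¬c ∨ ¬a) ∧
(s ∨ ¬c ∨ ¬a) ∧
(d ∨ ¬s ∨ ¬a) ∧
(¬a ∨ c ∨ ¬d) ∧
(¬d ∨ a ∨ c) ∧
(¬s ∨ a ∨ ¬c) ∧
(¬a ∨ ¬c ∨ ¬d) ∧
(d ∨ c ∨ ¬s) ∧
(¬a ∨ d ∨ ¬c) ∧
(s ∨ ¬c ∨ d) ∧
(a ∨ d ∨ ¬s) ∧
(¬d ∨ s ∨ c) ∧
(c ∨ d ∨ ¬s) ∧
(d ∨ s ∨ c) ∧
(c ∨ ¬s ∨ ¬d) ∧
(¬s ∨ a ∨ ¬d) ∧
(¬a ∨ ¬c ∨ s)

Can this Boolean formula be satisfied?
No

No, the formula is not satisfiable.

No assignment of truth values to the variables can make all 20 clauses true simultaneously.

The formula is UNSAT (unsatisfiable).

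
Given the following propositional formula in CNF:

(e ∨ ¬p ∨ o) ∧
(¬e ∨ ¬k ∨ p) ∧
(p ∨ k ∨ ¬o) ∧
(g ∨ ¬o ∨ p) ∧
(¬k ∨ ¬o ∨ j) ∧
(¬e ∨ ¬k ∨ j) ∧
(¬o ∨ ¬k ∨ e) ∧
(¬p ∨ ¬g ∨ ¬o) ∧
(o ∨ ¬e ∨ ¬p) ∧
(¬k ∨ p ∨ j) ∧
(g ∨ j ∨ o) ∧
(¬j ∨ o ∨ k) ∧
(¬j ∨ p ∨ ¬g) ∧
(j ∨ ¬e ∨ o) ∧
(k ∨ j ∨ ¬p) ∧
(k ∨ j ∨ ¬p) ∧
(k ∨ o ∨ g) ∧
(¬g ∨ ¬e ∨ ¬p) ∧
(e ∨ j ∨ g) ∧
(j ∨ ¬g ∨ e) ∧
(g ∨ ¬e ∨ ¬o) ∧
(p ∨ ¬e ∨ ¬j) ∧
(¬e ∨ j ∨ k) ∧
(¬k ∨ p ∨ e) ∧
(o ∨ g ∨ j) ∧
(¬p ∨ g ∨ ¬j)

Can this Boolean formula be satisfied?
No

No, the formula is not satisfiable.

No assignment of truth values to the variables can make all 26 clauses true simultaneously.

The formula is UNSAT (unsatisfiable).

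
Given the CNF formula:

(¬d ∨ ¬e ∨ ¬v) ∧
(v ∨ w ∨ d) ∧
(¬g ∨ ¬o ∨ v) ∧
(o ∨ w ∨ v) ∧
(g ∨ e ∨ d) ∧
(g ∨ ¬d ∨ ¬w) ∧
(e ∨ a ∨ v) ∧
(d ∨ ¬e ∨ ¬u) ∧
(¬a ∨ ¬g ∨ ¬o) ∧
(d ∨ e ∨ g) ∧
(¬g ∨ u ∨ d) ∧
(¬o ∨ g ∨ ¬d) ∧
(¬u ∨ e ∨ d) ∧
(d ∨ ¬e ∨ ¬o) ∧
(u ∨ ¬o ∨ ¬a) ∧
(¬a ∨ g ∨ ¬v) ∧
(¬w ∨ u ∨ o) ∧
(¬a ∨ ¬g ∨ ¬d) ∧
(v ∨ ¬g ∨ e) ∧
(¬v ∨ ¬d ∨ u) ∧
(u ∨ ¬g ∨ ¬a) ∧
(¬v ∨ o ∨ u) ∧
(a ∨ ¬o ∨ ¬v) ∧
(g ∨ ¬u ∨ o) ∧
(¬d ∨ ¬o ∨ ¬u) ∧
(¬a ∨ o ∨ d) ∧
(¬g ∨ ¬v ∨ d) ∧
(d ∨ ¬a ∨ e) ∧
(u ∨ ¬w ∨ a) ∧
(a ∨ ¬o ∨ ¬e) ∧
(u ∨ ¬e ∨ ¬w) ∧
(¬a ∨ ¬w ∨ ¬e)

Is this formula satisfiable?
Yes

Yes, the formula is satisfiable.

One satisfying assignment is: v=False, g=True, a=False, e=True, d=True, w=True, u=True, o=False

Verification: With this assignment, all 32 clauses evaluate to true.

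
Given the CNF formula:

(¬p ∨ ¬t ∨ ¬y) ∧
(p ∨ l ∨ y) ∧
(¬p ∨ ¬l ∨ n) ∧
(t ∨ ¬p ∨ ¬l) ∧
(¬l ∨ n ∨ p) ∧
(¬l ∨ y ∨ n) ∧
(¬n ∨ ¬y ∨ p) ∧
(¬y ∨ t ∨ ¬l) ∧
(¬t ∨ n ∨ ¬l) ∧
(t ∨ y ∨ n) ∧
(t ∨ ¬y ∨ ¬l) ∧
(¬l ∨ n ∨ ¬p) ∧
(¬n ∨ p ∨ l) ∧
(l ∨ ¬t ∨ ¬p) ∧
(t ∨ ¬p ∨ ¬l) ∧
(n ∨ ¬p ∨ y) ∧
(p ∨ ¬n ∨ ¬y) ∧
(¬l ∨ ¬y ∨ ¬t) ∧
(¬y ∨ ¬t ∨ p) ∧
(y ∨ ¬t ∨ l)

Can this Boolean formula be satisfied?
Yes

Yes, the formula is satisfiable.

One satisfying assignment is: t=False, p=False, n=True, y=False, l=True

Verification: With this assignment, all 20 clauses evaluate to true.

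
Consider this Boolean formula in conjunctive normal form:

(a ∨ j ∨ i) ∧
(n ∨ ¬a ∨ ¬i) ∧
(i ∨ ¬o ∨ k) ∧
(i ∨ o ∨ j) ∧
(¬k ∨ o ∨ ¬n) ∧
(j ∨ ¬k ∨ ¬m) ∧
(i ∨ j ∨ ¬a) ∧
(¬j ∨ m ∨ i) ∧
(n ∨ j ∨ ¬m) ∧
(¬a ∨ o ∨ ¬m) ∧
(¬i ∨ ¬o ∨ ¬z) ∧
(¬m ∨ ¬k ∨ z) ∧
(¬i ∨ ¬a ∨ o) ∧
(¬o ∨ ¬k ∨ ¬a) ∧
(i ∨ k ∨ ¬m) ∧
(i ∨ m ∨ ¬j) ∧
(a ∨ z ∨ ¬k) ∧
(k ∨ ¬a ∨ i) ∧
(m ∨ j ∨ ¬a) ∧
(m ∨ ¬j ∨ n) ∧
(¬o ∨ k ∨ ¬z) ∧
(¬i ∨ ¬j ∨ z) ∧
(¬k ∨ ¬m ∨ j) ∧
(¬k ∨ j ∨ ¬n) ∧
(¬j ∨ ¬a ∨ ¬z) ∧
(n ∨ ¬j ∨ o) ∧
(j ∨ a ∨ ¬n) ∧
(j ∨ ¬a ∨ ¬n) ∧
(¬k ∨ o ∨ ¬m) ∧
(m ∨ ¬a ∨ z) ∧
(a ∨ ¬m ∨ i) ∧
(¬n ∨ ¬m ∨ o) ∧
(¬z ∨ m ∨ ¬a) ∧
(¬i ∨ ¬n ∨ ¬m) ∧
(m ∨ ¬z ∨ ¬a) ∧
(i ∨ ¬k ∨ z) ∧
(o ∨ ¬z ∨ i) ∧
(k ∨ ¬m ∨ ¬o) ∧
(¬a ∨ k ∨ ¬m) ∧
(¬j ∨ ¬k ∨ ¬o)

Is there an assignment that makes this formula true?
Yes

Yes, the formula is satisfiable.

One satisfying assignment is: i=True, j=False, m=False, n=False, o=False, k=False, z=False, a=False

Verification: With this assignment, all 40 clauses evaluate to true.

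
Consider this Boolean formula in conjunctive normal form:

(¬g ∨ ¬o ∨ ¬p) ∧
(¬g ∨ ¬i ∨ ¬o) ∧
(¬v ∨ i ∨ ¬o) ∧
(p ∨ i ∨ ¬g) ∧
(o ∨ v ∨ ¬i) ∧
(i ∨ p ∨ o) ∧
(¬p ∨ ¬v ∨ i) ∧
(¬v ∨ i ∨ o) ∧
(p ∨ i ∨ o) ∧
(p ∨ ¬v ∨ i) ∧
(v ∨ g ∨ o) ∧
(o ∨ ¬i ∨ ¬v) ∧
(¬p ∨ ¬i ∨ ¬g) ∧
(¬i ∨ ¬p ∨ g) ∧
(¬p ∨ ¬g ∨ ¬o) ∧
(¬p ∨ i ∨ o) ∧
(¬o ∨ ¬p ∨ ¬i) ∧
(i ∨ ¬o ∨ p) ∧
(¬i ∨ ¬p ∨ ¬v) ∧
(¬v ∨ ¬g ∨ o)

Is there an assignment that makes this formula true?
Yes

Yes, the formula is satisfiable.

One satisfying assignment is: p=False, i=True, g=False, v=False, o=True

Verification: With this assignment, all 20 clauses evaluate to true.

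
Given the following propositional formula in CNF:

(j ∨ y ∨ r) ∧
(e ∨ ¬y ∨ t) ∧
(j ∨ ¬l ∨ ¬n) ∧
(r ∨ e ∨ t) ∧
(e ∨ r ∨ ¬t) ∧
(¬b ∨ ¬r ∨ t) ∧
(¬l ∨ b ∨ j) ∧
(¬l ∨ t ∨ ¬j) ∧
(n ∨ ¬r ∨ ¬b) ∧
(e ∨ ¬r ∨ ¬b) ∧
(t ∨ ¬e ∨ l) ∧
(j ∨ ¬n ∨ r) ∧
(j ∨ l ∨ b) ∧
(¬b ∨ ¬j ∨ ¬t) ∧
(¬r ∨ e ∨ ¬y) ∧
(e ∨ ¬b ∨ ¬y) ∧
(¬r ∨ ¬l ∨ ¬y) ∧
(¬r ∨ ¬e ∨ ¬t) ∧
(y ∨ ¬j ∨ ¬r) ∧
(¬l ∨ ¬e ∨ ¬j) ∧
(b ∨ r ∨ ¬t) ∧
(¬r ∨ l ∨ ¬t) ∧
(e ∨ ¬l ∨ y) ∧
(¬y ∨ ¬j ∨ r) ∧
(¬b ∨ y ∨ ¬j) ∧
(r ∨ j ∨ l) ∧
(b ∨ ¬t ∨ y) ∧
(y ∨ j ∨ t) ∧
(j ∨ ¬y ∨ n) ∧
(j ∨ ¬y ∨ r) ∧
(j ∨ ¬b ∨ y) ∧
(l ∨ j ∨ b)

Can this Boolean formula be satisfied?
No

No, the formula is not satisfiable.

No assignment of truth values to the variables can make all 32 clauses true simultaneously.

The formula is UNSAT (unsatisfiable).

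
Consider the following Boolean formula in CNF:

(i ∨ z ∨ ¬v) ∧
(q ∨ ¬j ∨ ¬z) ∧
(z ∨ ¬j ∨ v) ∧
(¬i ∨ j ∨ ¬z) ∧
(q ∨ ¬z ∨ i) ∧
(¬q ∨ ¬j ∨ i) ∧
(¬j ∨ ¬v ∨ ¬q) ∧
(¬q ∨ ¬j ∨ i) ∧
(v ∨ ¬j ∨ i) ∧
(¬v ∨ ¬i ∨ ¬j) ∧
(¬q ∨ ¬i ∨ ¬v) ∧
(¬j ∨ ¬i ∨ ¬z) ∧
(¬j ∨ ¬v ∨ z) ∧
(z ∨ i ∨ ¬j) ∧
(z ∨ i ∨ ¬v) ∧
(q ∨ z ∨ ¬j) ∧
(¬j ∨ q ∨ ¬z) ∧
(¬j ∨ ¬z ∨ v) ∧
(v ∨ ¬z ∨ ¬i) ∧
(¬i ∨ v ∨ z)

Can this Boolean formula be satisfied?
Yes

Yes, the formula is satisfiable.

One satisfying assignment is: q=False, v=False, z=False, i=False, j=False

Verification: With this assignment, all 20 clauses evaluate to true.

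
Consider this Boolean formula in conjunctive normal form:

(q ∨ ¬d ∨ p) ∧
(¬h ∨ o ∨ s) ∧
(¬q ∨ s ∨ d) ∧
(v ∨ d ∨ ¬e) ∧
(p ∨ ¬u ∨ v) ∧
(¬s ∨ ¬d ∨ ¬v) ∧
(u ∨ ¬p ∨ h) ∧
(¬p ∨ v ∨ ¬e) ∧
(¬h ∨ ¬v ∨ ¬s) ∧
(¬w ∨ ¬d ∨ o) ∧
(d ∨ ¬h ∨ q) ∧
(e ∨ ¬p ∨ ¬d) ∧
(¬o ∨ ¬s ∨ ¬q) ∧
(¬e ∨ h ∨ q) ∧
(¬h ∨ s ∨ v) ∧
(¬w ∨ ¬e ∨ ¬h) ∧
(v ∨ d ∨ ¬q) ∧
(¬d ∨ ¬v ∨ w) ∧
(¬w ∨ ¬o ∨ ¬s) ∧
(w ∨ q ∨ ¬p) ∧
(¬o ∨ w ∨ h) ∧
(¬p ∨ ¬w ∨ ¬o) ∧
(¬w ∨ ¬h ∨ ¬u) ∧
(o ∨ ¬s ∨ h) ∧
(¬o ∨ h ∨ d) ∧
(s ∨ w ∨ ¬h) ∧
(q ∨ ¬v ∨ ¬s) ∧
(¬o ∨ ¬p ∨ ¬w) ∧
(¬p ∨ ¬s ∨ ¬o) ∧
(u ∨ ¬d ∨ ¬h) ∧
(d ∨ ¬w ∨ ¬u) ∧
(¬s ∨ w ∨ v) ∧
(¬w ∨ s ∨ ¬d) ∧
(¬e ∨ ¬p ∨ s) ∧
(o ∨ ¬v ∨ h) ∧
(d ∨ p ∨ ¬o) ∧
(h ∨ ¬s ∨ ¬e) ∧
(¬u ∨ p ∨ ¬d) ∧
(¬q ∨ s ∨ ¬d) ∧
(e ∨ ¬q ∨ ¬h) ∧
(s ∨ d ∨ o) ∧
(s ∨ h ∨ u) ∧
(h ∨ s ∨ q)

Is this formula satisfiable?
No

No, the formula is not satisfiable.

No assignment of truth values to the variables can make all 43 clauses true simultaneously.

The formula is UNSAT (unsatisfiable).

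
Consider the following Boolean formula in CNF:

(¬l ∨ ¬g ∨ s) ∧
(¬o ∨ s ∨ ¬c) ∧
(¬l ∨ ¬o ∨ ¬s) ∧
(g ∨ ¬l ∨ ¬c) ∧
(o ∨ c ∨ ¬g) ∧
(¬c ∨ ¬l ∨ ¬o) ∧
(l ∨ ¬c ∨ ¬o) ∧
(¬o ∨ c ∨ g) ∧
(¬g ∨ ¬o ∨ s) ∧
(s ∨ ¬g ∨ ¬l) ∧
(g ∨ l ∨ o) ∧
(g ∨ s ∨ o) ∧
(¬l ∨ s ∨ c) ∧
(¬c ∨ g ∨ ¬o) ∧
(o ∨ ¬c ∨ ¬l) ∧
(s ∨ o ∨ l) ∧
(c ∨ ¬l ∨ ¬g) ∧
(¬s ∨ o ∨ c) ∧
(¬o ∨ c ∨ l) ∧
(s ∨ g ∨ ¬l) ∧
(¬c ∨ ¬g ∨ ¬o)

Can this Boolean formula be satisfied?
Yes

Yes, the formula is satisfiable.

One satisfying assignment is: s=True, g=True, c=True, l=False, o=False

Verification: With this assignment, all 21 clauses evaluate to true.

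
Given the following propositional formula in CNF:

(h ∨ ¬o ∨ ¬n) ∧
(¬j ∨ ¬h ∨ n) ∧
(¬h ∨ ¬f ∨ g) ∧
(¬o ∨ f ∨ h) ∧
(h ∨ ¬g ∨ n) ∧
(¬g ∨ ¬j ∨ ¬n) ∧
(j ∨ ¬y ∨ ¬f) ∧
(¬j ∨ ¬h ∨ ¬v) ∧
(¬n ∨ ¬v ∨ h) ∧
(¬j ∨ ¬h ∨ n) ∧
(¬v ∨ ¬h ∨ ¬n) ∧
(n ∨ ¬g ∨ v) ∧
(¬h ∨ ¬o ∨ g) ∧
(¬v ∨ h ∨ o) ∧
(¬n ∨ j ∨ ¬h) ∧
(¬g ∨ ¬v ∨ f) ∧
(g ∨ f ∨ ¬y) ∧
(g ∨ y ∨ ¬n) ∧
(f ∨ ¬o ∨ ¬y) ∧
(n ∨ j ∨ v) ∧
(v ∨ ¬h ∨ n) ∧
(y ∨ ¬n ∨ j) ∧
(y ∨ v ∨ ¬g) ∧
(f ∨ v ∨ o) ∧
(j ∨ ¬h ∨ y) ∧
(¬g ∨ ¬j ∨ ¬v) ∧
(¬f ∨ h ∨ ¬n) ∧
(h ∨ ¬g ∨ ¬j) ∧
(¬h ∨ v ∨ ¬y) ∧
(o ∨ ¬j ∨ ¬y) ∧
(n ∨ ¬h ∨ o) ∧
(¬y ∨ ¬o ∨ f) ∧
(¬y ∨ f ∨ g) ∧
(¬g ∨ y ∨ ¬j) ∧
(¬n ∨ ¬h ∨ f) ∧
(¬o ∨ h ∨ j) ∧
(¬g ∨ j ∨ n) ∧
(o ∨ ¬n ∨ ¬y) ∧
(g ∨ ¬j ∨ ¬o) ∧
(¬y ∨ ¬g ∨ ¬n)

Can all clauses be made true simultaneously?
Yes

Yes, the formula is satisfiable.

One satisfying assignment is: n=False, f=True, o=False, y=False, g=False, h=False, j=True, v=False

Verification: With this assignment, all 40 clauses evaluate to true.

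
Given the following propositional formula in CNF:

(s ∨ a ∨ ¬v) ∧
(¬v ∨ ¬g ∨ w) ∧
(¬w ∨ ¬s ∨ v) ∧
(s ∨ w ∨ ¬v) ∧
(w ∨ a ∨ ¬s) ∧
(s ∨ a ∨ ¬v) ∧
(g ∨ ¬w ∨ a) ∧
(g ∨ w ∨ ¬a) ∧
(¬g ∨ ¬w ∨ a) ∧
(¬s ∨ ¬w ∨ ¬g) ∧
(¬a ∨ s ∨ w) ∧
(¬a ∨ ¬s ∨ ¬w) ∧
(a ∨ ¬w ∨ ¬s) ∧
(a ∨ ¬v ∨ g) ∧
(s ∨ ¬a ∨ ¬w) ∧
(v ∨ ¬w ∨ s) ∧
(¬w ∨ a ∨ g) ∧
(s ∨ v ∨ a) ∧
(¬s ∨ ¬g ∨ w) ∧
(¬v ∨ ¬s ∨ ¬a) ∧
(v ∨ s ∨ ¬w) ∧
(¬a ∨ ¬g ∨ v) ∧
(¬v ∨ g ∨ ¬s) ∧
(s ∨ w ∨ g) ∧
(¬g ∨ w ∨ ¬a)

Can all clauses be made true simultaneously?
No

No, the formula is not satisfiable.

No assignment of truth values to the variables can make all 25 clauses true simultaneously.

The formula is UNSAT (unsatisfiable).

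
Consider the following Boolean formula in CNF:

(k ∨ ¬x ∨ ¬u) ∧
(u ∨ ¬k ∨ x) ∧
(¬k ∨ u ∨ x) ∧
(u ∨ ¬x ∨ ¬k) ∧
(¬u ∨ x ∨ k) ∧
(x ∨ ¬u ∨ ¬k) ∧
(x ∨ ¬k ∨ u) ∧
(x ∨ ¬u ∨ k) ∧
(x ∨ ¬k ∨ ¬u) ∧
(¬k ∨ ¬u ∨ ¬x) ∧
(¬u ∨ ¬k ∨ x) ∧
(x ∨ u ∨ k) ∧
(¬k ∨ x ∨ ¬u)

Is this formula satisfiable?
Yes

Yes, the formula is satisfiable.

One satisfying assignment is: u=False, x=True, k=False

Verification: With this assignment, all 13 clauses evaluate to true.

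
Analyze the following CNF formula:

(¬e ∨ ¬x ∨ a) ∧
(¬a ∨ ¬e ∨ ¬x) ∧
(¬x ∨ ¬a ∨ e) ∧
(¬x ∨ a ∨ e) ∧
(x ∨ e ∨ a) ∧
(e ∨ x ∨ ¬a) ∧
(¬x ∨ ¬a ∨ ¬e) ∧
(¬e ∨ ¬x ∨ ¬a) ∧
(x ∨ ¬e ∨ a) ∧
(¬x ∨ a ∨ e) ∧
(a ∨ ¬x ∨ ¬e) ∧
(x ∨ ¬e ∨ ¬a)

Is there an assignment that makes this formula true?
No

No, the formula is not satisfiable.

No assignment of truth values to the variables can make all 12 clauses true simultaneously.

The formula is UNSAT (unsatisfiable).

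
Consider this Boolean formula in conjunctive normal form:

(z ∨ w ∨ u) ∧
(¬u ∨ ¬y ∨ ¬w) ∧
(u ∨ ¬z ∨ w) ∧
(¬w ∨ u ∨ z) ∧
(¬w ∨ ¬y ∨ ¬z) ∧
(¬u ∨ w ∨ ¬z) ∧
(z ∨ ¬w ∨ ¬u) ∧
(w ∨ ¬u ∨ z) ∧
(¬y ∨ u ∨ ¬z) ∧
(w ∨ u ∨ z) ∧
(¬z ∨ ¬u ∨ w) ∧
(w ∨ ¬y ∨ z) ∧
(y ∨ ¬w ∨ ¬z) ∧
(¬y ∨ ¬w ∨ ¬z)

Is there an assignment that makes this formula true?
No

No, the formula is not satisfiable.

No assignment of truth values to the variables can make all 14 clauses true simultaneously.

The formula is UNSAT (unsatisfiable).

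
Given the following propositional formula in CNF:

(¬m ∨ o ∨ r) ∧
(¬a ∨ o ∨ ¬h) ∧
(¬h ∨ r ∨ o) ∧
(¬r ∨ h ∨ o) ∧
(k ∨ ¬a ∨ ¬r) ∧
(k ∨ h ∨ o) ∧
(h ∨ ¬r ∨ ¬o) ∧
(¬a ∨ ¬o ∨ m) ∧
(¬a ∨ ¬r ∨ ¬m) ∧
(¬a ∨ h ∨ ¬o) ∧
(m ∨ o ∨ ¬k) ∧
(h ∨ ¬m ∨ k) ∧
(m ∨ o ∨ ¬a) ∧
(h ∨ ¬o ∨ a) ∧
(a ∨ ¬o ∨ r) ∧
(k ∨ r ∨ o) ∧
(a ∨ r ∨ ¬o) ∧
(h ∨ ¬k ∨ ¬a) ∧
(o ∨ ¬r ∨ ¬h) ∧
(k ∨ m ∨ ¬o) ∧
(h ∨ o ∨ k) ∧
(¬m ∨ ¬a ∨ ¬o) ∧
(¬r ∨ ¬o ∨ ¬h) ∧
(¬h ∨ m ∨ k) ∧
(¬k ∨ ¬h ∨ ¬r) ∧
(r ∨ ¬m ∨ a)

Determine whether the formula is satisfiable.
No

No, the formula is not satisfiable.

No assignment of truth values to the variables can make all 26 clauses true simultaneously.

The formula is UNSAT (unsatisfiable).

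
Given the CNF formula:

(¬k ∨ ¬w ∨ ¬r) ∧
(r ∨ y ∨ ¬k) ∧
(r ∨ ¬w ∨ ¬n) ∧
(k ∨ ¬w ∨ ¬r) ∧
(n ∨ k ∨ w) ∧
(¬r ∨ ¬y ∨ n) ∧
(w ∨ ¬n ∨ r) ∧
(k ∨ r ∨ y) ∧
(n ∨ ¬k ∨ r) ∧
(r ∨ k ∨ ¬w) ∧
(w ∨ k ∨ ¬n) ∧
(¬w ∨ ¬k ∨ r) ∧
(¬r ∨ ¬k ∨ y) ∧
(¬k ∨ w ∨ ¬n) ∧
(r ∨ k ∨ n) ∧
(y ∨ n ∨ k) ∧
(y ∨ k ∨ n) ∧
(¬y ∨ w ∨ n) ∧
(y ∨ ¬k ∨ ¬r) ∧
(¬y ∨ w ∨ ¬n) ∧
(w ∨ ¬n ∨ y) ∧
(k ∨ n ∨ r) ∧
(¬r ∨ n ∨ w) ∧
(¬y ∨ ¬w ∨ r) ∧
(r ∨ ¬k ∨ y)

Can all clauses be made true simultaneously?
No

No, the formula is not satisfiable.

No assignment of truth values to the variables can make all 25 clauses true simultaneously.

The formula is UNSAT (unsatisfiable).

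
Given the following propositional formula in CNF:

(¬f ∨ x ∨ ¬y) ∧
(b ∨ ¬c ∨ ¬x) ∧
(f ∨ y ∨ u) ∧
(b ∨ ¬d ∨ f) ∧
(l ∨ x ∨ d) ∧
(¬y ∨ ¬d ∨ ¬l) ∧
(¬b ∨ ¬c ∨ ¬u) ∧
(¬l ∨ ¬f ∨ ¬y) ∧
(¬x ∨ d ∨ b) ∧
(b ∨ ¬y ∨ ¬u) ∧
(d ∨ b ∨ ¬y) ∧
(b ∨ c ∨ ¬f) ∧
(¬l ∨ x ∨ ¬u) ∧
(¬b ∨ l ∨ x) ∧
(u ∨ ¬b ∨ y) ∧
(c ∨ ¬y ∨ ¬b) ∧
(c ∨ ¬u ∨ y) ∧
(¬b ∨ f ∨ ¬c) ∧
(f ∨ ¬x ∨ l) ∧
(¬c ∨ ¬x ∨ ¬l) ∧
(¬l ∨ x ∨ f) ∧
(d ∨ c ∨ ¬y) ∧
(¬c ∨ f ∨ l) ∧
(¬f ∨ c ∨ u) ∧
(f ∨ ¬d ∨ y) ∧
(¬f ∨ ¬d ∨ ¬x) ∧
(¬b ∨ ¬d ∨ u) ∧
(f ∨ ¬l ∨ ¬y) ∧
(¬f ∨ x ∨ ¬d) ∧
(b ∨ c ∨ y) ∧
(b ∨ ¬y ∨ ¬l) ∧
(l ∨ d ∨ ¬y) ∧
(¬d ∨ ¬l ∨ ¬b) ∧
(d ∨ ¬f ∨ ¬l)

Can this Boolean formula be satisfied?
No

No, the formula is not satisfiable.

No assignment of truth values to the variables can make all 34 clauses true simultaneously.

The formula is UNSAT (unsatisfiable).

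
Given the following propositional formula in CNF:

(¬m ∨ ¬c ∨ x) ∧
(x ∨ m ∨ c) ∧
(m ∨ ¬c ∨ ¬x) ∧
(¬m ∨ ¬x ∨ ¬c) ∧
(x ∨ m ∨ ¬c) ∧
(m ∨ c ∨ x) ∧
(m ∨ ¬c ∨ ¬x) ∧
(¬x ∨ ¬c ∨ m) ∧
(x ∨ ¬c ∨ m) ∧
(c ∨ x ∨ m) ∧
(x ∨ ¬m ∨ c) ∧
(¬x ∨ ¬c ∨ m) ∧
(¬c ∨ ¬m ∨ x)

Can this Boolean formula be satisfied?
Yes

Yes, the formula is satisfiable.

One satisfying assignment is: m=True, x=True, c=False

Verification: With this assignment, all 13 clauses evaluate to true.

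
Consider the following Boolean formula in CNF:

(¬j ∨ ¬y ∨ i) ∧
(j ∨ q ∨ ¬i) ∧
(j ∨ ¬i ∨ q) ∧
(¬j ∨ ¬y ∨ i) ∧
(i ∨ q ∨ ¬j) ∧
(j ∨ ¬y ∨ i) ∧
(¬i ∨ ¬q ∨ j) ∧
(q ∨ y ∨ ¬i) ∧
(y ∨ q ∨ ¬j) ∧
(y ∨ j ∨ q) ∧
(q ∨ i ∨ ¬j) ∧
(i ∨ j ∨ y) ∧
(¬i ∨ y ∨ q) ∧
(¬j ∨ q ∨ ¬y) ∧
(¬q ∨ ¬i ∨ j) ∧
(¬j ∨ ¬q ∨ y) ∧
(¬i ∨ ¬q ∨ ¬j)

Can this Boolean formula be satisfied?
No

No, the formula is not satisfiable.

No assignment of truth values to the variables can make all 17 clauses true simultaneously.

The formula is UNSAT (unsatisfiable).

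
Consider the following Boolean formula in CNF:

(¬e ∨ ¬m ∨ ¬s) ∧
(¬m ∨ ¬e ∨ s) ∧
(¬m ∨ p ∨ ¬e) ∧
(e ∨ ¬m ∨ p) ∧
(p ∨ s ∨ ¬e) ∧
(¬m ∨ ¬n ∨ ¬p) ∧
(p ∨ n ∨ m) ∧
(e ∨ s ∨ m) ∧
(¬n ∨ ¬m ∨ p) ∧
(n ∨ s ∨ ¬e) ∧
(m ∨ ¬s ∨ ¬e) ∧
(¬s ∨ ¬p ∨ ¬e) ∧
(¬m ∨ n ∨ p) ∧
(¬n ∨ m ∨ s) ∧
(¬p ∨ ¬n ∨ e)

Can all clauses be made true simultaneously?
Yes

Yes, the formula is satisfiable.

One satisfying assignment is: e=False, s=False, p=True, m=True, n=False

Verification: With this assignment, all 15 clauses evaluate to true.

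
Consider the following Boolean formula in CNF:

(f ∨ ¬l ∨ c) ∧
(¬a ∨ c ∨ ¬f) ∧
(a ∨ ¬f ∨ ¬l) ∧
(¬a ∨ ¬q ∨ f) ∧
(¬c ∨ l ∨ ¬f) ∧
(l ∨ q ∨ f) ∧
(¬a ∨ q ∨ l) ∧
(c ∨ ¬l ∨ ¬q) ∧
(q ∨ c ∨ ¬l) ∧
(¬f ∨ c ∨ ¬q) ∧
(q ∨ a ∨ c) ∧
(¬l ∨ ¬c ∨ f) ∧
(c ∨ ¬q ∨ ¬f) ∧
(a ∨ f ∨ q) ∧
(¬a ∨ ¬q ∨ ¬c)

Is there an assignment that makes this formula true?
Yes

Yes, the formula is satisfiable.

One satisfying assignment is: f=False, c=False, a=False, q=True, l=False

Verification: With this assignment, all 15 clauses evaluate to true.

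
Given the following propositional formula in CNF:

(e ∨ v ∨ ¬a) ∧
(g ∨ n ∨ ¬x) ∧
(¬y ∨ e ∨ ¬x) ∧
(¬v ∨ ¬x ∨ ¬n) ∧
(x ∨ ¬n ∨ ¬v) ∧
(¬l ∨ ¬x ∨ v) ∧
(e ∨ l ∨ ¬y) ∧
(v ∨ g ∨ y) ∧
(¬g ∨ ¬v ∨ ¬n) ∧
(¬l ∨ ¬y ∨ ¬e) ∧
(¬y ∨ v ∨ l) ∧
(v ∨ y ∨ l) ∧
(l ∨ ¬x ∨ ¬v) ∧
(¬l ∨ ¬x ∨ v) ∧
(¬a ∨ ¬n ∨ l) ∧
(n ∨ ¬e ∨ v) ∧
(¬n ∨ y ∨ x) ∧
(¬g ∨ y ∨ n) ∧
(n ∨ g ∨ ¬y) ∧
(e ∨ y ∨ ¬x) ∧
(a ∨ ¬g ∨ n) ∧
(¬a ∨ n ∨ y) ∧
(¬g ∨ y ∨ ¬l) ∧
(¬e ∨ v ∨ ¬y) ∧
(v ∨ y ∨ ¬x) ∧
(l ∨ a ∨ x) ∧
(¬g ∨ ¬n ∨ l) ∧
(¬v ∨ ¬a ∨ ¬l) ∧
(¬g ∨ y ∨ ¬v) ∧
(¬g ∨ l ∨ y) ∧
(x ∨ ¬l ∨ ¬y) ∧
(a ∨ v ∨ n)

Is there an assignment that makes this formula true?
Yes

Yes, the formula is satisfiable.

One satisfying assignment is: y=True, v=True, g=True, l=False, x=False, a=True, n=False, e=True

Verification: With this assignment, all 32 clauses evaluate to true.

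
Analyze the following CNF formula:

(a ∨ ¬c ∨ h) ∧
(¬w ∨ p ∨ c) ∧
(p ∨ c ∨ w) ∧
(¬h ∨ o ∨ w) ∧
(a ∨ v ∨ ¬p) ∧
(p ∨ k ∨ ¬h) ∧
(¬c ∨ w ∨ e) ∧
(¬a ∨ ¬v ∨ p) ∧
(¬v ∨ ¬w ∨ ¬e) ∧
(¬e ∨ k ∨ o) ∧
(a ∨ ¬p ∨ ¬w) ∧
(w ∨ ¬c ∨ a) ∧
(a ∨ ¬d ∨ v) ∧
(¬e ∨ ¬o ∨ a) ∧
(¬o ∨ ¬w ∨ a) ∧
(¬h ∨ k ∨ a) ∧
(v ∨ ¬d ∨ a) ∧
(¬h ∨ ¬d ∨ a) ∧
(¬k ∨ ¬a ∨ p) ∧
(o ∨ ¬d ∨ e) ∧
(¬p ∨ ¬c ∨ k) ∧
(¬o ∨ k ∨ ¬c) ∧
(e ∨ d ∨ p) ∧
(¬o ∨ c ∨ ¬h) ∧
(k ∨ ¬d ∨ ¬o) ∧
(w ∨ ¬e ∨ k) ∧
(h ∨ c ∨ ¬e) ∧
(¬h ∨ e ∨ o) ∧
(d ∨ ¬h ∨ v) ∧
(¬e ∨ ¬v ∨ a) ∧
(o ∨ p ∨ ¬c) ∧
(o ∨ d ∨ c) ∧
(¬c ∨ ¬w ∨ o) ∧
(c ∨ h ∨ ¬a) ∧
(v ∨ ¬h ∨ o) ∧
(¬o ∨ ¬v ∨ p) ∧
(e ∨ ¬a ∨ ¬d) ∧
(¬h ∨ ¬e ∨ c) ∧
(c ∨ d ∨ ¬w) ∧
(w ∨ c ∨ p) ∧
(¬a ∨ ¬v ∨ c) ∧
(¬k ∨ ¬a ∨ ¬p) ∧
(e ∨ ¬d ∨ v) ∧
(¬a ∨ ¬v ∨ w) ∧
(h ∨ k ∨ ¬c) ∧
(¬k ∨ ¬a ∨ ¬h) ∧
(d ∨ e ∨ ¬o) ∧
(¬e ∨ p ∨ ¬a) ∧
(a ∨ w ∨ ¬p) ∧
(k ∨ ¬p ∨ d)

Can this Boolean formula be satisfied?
No

No, the formula is not satisfiable.

No assignment of truth values to the variables can make all 50 clauses true simultaneously.

The formula is UNSAT (unsatisfiable).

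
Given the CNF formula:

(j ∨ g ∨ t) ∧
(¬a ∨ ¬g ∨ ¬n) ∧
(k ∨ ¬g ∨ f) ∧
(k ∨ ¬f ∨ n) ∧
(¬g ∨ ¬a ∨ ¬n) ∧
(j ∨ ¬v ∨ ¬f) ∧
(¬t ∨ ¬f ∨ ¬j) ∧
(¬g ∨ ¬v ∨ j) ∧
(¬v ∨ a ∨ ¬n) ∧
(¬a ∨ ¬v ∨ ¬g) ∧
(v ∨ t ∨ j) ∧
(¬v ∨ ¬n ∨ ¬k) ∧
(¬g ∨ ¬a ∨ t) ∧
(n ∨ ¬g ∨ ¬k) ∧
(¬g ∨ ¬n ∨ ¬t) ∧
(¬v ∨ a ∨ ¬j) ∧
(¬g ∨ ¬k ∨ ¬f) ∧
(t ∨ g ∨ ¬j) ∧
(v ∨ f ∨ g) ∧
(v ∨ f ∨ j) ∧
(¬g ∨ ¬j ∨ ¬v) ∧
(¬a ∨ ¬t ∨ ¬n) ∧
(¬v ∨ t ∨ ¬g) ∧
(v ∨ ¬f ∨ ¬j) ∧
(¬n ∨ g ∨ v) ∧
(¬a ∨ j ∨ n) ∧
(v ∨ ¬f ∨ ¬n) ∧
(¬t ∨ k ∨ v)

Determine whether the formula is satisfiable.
Yes

Yes, the formula is satisfiable.

One satisfying assignment is: k=False, t=True, j=False, a=False, v=True, g=False, f=False, n=False

Verification: With this assignment, all 28 clauses evaluate to true.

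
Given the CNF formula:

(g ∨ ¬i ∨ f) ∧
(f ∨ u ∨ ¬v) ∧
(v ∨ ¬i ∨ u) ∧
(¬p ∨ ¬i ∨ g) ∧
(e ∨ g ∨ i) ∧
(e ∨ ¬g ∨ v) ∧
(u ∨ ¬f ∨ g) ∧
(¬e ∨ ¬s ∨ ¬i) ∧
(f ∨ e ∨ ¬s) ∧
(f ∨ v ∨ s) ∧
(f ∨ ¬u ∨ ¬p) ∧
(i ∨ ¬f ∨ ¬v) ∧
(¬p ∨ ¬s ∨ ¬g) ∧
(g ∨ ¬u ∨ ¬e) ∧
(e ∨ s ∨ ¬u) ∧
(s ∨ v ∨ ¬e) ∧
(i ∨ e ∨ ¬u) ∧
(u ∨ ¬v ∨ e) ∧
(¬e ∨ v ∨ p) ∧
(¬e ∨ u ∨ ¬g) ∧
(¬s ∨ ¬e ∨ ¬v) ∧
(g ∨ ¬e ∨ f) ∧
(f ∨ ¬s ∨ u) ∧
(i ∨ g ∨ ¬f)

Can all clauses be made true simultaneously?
Yes

Yes, the formula is satisfiable.

One satisfying assignment is: e=True, g=True, s=False, f=False, u=True, p=False, v=True, i=False

Verification: With this assignment, all 24 clauses evaluate to true.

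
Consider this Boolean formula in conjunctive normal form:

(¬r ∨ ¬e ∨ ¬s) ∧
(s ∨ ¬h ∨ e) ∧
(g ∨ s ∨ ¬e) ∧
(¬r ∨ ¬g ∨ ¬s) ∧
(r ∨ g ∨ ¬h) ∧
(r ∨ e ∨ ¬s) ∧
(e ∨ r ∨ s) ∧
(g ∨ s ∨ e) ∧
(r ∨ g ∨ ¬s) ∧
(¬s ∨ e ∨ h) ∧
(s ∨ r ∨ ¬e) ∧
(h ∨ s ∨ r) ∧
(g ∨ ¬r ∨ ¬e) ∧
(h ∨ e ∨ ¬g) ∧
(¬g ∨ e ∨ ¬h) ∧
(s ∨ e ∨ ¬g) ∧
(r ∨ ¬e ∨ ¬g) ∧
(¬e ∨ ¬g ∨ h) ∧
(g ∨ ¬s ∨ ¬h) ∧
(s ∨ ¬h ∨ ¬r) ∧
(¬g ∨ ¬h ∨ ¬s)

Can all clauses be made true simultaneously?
No

No, the formula is not satisfiable.

No assignment of truth values to the variables can make all 21 clauses true simultaneously.

The formula is UNSAT (unsatisfiable).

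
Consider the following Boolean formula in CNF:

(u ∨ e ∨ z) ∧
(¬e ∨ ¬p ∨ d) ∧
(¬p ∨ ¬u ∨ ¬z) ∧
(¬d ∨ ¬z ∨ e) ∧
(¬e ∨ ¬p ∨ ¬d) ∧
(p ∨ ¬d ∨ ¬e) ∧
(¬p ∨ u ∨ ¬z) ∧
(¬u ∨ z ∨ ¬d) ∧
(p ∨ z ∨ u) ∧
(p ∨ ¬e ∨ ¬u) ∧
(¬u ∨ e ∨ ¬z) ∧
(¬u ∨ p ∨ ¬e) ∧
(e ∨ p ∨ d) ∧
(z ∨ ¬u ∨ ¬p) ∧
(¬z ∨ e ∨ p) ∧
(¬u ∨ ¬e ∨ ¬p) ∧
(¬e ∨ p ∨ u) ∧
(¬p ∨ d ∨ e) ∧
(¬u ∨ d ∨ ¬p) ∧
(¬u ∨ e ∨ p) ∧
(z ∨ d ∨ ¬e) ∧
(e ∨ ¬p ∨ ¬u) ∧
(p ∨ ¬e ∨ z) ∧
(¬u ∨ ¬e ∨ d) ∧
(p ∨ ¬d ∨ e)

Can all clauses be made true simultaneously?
No

No, the formula is not satisfiable.

No assignment of truth values to the variables can make all 25 clauses true simultaneously.

The formula is UNSAT (unsatisfiable).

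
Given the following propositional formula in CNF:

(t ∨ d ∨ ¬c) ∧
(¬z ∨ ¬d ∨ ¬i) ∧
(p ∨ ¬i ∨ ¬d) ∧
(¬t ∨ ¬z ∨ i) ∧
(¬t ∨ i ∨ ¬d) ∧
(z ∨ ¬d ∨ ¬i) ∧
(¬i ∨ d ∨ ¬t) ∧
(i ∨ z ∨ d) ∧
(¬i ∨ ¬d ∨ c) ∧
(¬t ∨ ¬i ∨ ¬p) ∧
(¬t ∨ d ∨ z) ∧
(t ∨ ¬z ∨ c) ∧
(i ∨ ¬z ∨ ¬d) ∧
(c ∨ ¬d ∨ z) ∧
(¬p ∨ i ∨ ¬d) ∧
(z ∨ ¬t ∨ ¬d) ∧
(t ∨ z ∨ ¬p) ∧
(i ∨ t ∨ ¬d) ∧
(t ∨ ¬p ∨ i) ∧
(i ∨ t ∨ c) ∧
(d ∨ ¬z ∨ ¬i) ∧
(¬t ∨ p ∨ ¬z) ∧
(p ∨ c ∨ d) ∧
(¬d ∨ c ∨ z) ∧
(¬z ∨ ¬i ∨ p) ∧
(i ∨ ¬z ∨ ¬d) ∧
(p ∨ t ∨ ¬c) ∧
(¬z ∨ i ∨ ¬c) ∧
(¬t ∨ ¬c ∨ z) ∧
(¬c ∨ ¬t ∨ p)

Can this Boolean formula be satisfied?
No

No, the formula is not satisfiable.

No assignment of truth values to the variables can make all 30 clauses true simultaneously.

The formula is UNSAT (unsatisfiable).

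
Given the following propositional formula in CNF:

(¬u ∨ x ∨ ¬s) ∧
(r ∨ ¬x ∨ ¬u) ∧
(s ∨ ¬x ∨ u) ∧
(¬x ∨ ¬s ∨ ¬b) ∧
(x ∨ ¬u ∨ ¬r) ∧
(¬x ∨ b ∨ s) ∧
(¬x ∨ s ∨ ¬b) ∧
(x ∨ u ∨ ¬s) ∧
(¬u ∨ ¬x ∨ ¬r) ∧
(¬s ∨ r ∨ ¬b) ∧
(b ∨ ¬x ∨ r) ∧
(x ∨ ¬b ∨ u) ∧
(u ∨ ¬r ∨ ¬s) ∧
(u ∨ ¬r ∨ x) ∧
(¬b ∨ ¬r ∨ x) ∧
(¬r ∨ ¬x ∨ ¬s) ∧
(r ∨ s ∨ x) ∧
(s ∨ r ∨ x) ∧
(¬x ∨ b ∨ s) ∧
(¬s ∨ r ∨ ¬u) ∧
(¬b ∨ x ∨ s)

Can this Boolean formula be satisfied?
No

No, the formula is not satisfiable.

No assignment of truth values to the variables can make all 21 clauses true simultaneously.

The formula is UNSAT (unsatisfiable).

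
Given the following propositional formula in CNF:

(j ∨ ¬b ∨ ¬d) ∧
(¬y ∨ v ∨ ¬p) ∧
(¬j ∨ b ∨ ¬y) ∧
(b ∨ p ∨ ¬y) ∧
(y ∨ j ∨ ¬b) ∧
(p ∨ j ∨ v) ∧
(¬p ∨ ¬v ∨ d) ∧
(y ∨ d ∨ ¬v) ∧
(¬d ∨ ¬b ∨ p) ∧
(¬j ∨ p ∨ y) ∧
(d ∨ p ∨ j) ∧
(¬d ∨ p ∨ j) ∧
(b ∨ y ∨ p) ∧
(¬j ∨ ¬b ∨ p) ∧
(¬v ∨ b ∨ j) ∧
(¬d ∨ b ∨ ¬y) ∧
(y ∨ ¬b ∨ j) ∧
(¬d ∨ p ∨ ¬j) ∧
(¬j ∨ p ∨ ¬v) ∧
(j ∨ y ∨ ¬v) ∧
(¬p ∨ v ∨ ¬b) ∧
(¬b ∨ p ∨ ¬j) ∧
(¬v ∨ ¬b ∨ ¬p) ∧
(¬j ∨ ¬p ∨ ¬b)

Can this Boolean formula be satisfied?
Yes

Yes, the formula is satisfiable.

One satisfying assignment is: p=True, v=False, d=True, b=False, y=False, j=False

Verification: With this assignment, all 24 clauses evaluate to true.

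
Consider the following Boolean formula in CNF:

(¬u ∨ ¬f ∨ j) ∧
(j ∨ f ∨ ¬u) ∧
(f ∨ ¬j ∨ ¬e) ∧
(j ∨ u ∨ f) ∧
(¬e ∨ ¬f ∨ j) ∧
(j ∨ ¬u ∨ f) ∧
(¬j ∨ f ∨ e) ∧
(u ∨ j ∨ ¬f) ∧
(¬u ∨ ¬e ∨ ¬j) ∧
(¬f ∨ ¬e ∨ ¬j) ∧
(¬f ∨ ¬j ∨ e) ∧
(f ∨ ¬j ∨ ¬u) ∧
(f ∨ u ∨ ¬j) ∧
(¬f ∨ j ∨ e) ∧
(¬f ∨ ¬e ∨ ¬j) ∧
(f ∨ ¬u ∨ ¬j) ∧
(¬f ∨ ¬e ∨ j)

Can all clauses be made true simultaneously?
No

No, the formula is not satisfiable.

No assignment of truth values to the variables can make all 17 clauses true simultaneously.

The formula is UNSAT (unsatisfiable).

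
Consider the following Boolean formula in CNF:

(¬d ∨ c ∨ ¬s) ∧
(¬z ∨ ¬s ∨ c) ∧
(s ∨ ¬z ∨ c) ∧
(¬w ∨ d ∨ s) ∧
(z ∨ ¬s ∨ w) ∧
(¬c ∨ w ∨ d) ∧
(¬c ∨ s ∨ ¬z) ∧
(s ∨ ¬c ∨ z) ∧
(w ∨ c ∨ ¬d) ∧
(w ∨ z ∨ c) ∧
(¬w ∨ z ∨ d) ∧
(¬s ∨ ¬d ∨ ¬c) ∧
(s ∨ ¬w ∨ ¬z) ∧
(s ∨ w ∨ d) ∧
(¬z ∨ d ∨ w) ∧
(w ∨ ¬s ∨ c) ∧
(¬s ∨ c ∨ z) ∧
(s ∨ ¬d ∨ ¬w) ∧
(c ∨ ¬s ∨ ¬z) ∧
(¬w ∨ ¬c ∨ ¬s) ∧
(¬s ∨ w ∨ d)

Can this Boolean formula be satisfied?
No

No, the formula is not satisfiable.

No assignment of truth values to the variables can make all 21 clauses true simultaneously.

The formula is UNSAT (unsatisfiable).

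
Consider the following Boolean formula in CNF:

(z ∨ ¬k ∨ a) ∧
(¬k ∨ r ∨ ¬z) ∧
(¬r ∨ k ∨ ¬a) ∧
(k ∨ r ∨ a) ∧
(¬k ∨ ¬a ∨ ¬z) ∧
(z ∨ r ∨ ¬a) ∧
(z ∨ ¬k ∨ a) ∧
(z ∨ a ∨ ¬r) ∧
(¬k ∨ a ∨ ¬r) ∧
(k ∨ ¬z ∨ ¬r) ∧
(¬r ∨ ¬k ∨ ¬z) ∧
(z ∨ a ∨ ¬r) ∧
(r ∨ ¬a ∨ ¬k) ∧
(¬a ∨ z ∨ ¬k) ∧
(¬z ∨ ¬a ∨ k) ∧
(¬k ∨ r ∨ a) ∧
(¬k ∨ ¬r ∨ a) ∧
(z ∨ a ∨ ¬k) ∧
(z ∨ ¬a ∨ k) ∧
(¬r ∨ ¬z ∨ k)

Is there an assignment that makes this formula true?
No

No, the formula is not satisfiable.

No assignment of truth values to the variables can make all 20 clauses true simultaneously.

The formula is UNSAT (unsatisfiable).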